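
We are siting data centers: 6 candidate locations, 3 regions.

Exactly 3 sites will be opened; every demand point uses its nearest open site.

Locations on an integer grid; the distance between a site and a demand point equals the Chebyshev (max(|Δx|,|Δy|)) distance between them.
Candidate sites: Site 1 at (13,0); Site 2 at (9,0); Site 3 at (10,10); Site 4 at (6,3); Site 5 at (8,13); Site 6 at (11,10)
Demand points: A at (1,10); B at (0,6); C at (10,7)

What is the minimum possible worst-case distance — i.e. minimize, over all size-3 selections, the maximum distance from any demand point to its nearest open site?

7

Open {Site 1, Site 2, Site 4}.
  Farthest demand point is A at distance 7 (to Site 4); all others are ≤ 7.
With {Site 1, Site 3, Site 4} the worst case is 7.
With {Site 1, Site 4, Site 5} the worst case is 7.
No size-3 selection achieves below 7.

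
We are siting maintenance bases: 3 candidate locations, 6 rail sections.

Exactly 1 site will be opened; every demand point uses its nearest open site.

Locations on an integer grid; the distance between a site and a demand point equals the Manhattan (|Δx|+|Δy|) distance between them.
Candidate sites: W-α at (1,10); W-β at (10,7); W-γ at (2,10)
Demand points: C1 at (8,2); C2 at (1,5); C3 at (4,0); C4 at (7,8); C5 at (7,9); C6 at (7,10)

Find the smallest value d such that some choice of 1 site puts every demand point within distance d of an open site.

Open {W-β}.
  Farthest demand point is C3 at distance 13 (to W-β); all others are ≤ 13.
With {W-γ} the worst case is 14.
With {W-α} the worst case is 15.
No size-1 selection achieves below 13.

13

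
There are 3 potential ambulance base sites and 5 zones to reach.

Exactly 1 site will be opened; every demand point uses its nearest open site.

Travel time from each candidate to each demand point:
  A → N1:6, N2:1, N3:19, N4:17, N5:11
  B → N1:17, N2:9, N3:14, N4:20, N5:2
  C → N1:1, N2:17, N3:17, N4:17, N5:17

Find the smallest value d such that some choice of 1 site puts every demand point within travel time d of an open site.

17

Open {C}.
  Farthest demand point is N2 at travel time 17 (to C); all others are ≤ 17.
With {A} the worst case is 19.
With {B} the worst case is 20.
No size-1 selection achieves below 17.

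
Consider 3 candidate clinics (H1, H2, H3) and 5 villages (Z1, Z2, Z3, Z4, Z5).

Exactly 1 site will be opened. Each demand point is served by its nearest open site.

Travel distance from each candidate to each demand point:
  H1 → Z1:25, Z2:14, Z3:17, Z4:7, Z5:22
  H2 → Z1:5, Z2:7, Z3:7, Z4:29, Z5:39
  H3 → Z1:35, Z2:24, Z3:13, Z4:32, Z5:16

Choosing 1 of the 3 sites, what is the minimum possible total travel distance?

85

Open {H1}.
  Z1→H1 25, Z2→H1 14, Z3→H1 17, Z4→H1 7, Z5→H1 22  ⇒ total 85.
Compare {H2}: total 87.
Compare {H3}: total 120.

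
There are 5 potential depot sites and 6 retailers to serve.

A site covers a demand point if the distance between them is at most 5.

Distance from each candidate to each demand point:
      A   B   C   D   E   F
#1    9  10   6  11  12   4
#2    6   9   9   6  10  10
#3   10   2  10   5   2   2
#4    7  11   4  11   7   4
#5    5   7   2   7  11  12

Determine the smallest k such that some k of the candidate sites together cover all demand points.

Coverage sets (demand points within 5 of each site):
  #1: {F}
  #2: {}
  #3: {B, D, E, F}
  #4: {C, F}
  #5: {A, C}
No single site covers all 6 demand points.
But {#3, #5} covers everything, so the minimum is 2.

2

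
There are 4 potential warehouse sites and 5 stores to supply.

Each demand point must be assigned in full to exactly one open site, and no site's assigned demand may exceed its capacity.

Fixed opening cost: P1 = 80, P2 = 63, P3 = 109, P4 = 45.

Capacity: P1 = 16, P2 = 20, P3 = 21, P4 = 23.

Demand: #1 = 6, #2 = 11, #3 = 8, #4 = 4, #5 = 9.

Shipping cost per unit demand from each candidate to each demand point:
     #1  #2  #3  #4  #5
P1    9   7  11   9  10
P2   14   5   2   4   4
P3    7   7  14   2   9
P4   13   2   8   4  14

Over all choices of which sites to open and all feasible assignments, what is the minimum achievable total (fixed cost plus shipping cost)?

276

Open {P2, P4}; cheapest assignment that respects the capacities:
  P2 (cap 20, load 17): #3, #5 — cost 8×2 + 9×4 = 52
  P4 (cap 23, load 21): #1, #2, #4 — cost 6×13 + 11×2 + 4×4 = 116
  Shipping 168, fixed 108 → total 276.
  Any other capacity-feasible assignment to {P2, P4} ships for at least 168.
Compare {P1, P2, P4}: its best feasible assignment gives total 332.
Compare {P2, P3, P4}: its best feasible assignment gives total 341.
Every other set of open sites that can feasibly serve all demand totals ≥ 332 even under its best assignment. Minimum: 276.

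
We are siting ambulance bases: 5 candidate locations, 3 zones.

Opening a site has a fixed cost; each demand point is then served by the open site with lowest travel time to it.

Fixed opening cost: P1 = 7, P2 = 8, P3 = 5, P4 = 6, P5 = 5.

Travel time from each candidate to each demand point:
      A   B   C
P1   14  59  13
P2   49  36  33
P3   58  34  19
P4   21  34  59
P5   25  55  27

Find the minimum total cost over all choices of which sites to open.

73

Open {P1, P3}: assign each demand point to its cheapest open site.
  A→P1 14, B→P3 34, C→P1 13
  travel time 61, fixed 12 → total 73.
Compare {P1, P4}: travel time 61 + fixed 13 = 74.
Compare {P1, P2}: travel time 63 + fixed 15 = 78.
Compare {P1, P3, P5}: travel time 61 + fixed 17 = 78.
All other subsets cost ≥ 74. Minimum total cost: 73.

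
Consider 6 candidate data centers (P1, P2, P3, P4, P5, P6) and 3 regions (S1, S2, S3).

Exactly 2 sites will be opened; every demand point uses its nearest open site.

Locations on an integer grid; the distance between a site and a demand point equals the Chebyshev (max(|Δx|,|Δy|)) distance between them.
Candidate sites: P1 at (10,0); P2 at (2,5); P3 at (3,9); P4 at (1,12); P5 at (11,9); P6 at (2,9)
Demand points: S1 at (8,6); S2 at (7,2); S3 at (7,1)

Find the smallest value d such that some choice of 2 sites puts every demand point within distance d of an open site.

Open {P1, P5}.
  Farthest demand point is S1 at distance 3 (to P5); all others are ≤ 3.
With {P1, P3} the worst case is 5.
With {P2, P3} the worst case is 5.
No size-2 selection achieves below 3.

3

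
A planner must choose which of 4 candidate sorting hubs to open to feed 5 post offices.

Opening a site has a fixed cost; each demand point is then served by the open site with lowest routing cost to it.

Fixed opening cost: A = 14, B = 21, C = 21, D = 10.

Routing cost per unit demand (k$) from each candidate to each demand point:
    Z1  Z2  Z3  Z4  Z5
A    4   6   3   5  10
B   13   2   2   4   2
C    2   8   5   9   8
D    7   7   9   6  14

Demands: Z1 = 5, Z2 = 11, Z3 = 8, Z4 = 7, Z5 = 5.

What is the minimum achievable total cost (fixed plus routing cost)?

128

Open {B, C}: assign each demand point to its cheapest open site.
  Z1→C 5×2=10, Z2→B 11×2=22, Z3→B 8×2=16, Z4→B 7×4=28, Z5→B 5×2=10
  routing cost 86, fixed 42 → total 128.
Compare {A, B}: routing cost 96 + fixed 35 = 131.
Compare {B, C, D}: routing cost 86 + fixed 52 = 138.
Compare {A, B, D}: routing cost 96 + fixed 45 = 141.
All other subsets cost ≥ 131. Minimum total cost: 128.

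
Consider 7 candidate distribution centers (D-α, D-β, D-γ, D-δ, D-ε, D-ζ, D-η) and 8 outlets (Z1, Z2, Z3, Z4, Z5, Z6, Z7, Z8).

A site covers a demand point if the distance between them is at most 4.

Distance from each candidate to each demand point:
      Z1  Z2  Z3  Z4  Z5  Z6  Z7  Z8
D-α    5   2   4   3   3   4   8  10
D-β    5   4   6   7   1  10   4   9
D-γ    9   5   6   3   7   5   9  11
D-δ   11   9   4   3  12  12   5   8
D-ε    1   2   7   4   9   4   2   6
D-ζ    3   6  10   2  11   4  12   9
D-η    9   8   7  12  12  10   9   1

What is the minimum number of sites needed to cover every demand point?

3

Coverage sets (demand points within 4 of each site):
  D-α: {Z2, Z3, Z4, Z5, Z6}
  D-β: {Z2, Z5, Z7}
  D-γ: {Z4}
  D-δ: {Z3, Z4}
  D-ε: {Z1, Z2, Z4, Z6, Z7}
  D-ζ: {Z1, Z4, Z6}
  D-η: {Z8}
No 2 sites suffice: every size-2 union leaves at least one demand point uncovered.
But {D-α, D-ε, D-η} covers everything, so the minimum is 3.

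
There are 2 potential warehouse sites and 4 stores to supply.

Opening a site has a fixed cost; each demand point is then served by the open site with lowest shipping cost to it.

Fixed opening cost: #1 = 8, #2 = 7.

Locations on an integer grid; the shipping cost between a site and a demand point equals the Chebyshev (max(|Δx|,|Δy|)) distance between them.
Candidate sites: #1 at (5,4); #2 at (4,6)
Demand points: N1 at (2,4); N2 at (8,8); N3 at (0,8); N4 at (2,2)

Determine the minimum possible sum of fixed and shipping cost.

Open {#2}: assign each demand point to its cheapest open site.
  N1→#2 2, N2→#2 4, N3→#2 4, N4→#2 4
  shipping cost 14, fixed 7 → total 21.
Compare {#1}: shipping cost 15 + fixed 8 = 23.
Compare {#1, #2}: shipping cost 13 + fixed 15 = 28.

21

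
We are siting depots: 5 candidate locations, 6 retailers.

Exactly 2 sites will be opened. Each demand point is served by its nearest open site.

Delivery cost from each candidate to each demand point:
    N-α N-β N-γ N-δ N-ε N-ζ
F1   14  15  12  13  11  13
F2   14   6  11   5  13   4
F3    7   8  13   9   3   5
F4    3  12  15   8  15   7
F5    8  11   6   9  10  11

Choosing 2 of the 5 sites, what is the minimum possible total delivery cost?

36

Open {F2, F3}.
  N-α→F3 7, N-β→F2 6, N-γ→F2 11, N-δ→F2 5, N-ε→F3 3, N-ζ→F2 4  ⇒ total 36.
Compare {F3, F5}: total 38.
Compare {F2, F5}: total 39.
No size-2 selection does better; minimum is 36.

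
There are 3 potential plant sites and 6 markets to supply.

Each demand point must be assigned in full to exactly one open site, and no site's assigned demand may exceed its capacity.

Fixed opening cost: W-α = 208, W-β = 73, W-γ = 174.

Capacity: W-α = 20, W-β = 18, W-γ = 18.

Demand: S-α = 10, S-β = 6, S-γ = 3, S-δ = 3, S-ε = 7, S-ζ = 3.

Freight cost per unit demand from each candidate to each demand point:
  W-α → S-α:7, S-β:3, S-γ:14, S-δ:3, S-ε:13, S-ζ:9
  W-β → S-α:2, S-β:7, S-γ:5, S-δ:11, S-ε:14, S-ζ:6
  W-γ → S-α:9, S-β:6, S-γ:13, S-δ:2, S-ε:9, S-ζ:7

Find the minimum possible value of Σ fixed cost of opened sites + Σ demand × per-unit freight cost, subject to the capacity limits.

Open {W-β, W-γ}; cheapest assignment that respects the capacities:
  W-β (cap 18, load 16): S-α, S-γ, S-ζ — cost 10×2 + 3×5 + 3×6 = 53
  W-γ (cap 18, load 16): S-β, S-δ, S-ε — cost 6×6 + 3×2 + 7×9 = 105
  Shipping 158, fixed 247 → total 405.
  Any other capacity-feasible assignment to {W-β, W-γ} ships for at least 158.
Compare {W-α, W-β}: its best feasible assignment gives total 452.
Compare {W-α, W-β, W-γ}: its best feasible assignment gives total 595.
Every other set of open sites that can feasibly serve all demand totals ≥ 452 even under its best assignment. Minimum: 405.

405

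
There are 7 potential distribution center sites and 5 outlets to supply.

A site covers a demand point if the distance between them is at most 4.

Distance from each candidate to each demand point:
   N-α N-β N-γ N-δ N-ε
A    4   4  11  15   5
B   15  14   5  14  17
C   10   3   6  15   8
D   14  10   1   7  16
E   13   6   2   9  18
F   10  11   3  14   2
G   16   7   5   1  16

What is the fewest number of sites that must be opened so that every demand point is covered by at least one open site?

Coverage sets (demand points within 4 of each site):
  A: {N-α, N-β}
  B: {}
  C: {N-β}
  D: {N-γ}
  E: {N-γ}
  F: {N-γ, N-ε}
  G: {N-δ}
No 2 sites suffice: every size-2 union leaves at least one demand point uncovered.
But {A, F, G} covers everything, so the minimum is 3.

3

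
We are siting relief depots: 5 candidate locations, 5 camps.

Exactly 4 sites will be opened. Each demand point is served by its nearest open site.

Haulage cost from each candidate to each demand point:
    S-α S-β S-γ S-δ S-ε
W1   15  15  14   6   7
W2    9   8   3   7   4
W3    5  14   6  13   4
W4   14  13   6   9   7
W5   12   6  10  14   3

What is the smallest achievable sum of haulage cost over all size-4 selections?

Open {W1, W2, W3, W5}.
  S-α→W3 5, S-β→W5 6, S-γ→W2 3, S-δ→W1 6, S-ε→W5 3  ⇒ total 23.
Compare {W2, W3, W4, W5}: total 24.
Compare {W1, W2, W3, W4}: total 26.
No size-4 selection does better; minimum is 23.

23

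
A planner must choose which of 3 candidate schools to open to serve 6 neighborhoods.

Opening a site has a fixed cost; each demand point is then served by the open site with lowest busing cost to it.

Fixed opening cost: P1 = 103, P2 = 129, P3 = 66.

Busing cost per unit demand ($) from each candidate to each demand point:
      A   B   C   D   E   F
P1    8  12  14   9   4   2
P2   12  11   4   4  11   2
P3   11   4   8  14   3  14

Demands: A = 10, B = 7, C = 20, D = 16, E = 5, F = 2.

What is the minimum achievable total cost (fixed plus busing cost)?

Open {P2, P3}: assign each demand point to its cheapest open site.
  A→P3 10×11=110, B→P3 7×4=28, C→P2 20×4=80, D→P2 16×4=64, E→P3 5×3=15, F→P2 2×2=4
  busing cost 301, fixed 195 → total 496.
Compare {P2}: busing cost 400 + fixed 129 = 529.
Compare {P1, P2}: busing cost 325 + fixed 232 = 557.
Compare {P1, P2, P3}: busing cost 271 + fixed 298 = 569.
All other subsets cost ≥ 529. Minimum total cost: 496.

496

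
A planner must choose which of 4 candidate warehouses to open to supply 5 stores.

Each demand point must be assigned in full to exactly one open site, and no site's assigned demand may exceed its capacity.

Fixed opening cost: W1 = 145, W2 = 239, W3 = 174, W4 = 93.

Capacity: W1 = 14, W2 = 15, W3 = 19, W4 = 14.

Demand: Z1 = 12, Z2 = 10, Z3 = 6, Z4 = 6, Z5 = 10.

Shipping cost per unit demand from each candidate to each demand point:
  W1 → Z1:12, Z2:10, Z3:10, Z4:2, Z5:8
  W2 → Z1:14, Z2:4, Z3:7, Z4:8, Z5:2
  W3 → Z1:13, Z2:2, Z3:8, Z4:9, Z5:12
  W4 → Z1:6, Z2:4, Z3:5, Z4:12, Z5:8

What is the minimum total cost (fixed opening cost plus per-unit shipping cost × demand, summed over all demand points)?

Open {W1, W2, W3, W4}; cheapest assignment that respects the capacities:
  W1 (cap 14, load 6): Z4 — cost 6×2 = 12
  W2 (cap 15, load 10): Z5 — cost 10×2 = 20
  W3 (cap 19, load 16): Z2, Z3 — cost 10×2 + 6×8 = 68
  W4 (cap 14, load 12): Z1 — cost 12×6 = 72
  Shipping 172, fixed 651 → total 823.
  Any other capacity-feasible assignment to {W1, W2, W3, W4} ships for at least 172.
Total demand is 44; every other set of sites either has combined capacity below 44 or cannot fit the demands without splitting one across sites, so {W1, W2, W3, W4} is the only feasible choice of open sites. Minimum: 823.

823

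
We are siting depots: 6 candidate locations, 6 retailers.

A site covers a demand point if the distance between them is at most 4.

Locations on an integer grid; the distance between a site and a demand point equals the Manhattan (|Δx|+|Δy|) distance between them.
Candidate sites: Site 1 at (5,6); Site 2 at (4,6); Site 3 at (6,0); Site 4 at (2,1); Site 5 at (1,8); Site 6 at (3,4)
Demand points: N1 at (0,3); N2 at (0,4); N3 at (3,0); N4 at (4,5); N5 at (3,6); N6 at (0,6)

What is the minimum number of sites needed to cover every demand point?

Coverage sets (demand points within 4 of each site):
  Site 1: {N4, N5}
  Site 2: {N4, N5, N6}
  Site 3: {N3}
  Site 4: {N1, N3}
  Site 5: {N5, N6}
  Site 6: {N1, N2, N3, N4, N5}
No single site covers all 6 demand points.
But {Site 2, Site 6} covers everything, so the minimum is 2.

2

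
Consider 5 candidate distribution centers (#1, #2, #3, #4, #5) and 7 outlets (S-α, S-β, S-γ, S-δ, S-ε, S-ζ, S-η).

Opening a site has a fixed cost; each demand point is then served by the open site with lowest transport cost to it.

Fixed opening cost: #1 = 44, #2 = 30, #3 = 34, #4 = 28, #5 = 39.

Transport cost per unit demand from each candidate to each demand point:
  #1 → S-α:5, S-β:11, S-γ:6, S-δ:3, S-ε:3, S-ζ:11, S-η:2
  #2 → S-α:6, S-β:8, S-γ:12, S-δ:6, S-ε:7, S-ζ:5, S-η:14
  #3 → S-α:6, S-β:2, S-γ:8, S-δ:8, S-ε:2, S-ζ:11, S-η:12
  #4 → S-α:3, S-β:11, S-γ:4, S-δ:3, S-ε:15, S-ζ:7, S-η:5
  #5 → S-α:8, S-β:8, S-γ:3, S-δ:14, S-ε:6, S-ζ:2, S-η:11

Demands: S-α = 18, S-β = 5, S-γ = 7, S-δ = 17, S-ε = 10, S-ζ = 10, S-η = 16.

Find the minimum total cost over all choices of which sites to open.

353

Open {#1, #3, #4, #5}: assign each demand point to its cheapest open site.
  S-α→#4 18×3=54, S-β→#3 5×2=10, S-γ→#5 7×3=21, S-δ→#1 17×3=51, S-ε→#3 10×2=20, S-ζ→#5 10×2=20, S-η→#1 16×2=32
  transport cost 208, fixed 145 → total 353.
Compare {#3, #4, #5}: transport cost 256 + fixed 101 = 357.
Compare {#1, #4, #5}: transport cost 248 + fixed 111 = 359.
Compare {#1, #3, #5}: transport cost 244 + fixed 117 = 361.
All other subsets cost ≥ 357. Minimum total cost: 353.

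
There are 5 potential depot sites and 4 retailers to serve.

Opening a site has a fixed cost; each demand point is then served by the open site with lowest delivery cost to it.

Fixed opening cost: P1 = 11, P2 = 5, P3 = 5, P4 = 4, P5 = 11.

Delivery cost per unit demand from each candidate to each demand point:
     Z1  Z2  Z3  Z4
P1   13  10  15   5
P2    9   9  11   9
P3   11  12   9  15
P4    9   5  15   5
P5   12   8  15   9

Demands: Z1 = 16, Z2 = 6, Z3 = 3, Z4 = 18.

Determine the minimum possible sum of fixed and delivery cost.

300

Open {P3, P4}: assign each demand point to its cheapest open site.
  Z1→P4 16×9=144, Z2→P4 6×5=30, Z3→P3 3×9=27, Z4→P4 18×5=90
  delivery cost 291, fixed 9 → total 300.
Compare {P2, P3, P4}: delivery cost 291 + fixed 14 = 305.
Compare {P2, P4}: delivery cost 297 + fixed 9 = 306.
Compare {P1, P3, P4}: delivery cost 291 + fixed 20 = 311.
All other subsets cost ≥ 305. Minimum total cost: 300.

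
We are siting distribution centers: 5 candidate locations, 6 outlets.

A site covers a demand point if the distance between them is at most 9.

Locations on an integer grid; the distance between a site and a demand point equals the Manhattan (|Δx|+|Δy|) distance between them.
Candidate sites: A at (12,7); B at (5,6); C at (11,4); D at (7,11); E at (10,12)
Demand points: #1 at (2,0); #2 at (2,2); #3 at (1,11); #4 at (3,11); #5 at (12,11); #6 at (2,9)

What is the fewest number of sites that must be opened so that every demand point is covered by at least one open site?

2

Coverage sets (demand points within 9 of each site):
  A: {#5}
  B: {#1, #2, #3, #4, #6}
  C: {#5}
  D: {#3, #4, #5, #6}
  E: {#4, #5}
No single site covers all 6 demand points.
But {A, B} covers everything, so the minimum is 2.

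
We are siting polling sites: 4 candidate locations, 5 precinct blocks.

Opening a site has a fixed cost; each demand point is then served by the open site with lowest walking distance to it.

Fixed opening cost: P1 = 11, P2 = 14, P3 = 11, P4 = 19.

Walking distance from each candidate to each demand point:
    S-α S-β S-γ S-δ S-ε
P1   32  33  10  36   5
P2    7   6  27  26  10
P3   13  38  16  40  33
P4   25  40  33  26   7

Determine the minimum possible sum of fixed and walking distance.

Open {P1, P2}: assign each demand point to its cheapest open site.
  S-α→P2 7, S-β→P2 6, S-γ→P1 10, S-δ→P2 26, S-ε→P1 5
  walking distance 54, fixed 25 → total 79.
Compare {P2}: walking distance 76 + fixed 14 = 90.
Compare {P2, P3}: walking distance 65 + fixed 25 = 90.
Compare {P1, P2, P3}: walking distance 54 + fixed 36 = 90.
All other subsets cost ≥ 90. Minimum total cost: 79.

79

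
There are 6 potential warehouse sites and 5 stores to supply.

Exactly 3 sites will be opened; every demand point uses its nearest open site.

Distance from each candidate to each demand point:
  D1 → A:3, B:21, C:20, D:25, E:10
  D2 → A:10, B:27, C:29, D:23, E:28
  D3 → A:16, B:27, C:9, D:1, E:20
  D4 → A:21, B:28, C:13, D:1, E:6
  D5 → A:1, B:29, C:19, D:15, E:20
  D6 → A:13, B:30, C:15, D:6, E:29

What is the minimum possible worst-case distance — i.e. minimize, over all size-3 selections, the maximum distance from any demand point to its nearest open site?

21

Open {D1, D2, D3}.
  Farthest demand point is B at distance 21 (to D1); all others are ≤ 21.
With {D1, D2, D4} the worst case is 21.
With {D1, D2, D5} the worst case is 21.
No size-3 selection achieves below 21.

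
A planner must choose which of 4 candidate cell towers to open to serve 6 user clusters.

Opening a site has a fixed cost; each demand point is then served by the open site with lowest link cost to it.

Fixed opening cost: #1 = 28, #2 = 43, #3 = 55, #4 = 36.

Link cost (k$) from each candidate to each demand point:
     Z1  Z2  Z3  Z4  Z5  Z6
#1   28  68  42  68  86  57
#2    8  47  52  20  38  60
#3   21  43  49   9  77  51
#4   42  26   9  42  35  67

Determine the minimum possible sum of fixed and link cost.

Open {#2, #4}: assign each demand point to its cheapest open site.
  Z1→#2 8, Z2→#4 26, Z3→#4 9, Z4→#2 20, Z5→#4 35, Z6→#2 60
  link cost 158, fixed 79 → total 237.
Compare {#3, #4}: link cost 151 + fixed 91 = 242.
Compare {#4}: link cost 221 + fixed 36 = 257.
Compare {#1, #4}: link cost 197 + fixed 64 = 261.
All other subsets cost ≥ 242. Minimum total cost: 237.

237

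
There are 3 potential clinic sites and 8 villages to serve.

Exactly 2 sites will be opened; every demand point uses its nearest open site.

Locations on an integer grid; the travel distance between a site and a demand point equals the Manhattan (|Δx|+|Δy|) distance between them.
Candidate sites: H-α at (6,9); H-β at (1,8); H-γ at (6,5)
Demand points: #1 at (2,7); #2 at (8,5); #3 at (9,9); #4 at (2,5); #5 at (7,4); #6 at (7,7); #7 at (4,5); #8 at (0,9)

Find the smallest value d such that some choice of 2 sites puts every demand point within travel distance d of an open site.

Open {H-α, H-β}.
  Farthest demand point is #2 at travel distance 6 (to H-α); all others are ≤ 6.
With {H-α, H-γ} the worst case is 6.
With {H-β, H-γ} the worst case is 7.
No size-2 selection achieves below 6.

6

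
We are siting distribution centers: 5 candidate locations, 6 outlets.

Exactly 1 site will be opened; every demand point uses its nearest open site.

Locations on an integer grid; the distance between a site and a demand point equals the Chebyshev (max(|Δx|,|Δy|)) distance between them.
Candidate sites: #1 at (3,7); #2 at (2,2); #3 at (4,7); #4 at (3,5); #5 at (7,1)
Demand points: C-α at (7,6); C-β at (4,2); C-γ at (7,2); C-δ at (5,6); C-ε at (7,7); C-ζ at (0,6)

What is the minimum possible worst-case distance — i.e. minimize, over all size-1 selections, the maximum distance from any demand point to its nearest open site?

Open {#4}.
  Farthest demand point is C-α at distance 4 (to #4); all others are ≤ 4.
With {#1} the worst case is 5.
With {#2} the worst case is 5.
No size-1 selection achieves below 4.

4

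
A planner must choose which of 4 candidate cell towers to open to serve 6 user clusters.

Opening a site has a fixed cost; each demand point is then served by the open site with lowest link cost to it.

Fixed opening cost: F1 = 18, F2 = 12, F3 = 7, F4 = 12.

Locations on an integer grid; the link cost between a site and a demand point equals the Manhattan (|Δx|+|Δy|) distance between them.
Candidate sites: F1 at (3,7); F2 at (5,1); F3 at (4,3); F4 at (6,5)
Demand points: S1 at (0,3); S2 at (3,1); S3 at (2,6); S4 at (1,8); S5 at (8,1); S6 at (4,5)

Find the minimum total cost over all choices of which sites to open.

Open {F3}: assign each demand point to its cheapest open site.
  S1→F3 4, S2→F3 3, S3→F3 5, S4→F3 8, S5→F3 6, S6→F3 2
  link cost 28, fixed 7 → total 35.
Compare {F2, F3}: link cost 24 + fixed 19 = 43.
Compare {F1, F3}: link cost 20 + fixed 25 = 45.
Compare {F3, F4}: link cost 28 + fixed 19 = 47.
All other subsets cost ≥ 43. Minimum total cost: 35.

35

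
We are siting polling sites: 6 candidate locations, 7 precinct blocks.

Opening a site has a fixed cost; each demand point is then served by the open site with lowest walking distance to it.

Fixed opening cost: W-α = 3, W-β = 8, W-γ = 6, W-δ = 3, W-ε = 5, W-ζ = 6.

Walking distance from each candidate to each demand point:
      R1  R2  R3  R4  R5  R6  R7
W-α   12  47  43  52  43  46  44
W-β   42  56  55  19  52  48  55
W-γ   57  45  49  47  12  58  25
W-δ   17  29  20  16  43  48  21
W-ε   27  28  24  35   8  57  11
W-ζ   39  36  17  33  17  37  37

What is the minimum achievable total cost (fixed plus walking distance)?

Open {W-α, W-δ, W-ε, W-ζ}: assign each demand point to its cheapest open site.
  R1→W-α 12, R2→W-ε 28, R3→W-ζ 17, R4→W-δ 16, R5→W-ε 8, R6→W-ζ 37, R7→W-ε 11
  walking distance 129, fixed 17 → total 146.
Compare {W-δ, W-ε, W-ζ}: walking distance 134 + fixed 14 = 148.
Compare {W-α, W-δ, W-ε}: walking distance 141 + fixed 11 = 152.
Compare {W-α, W-γ, W-δ, W-ε, W-ζ}: walking distance 129 + fixed 23 = 152.
All other subsets cost ≥ 148. Minimum total cost: 146.

146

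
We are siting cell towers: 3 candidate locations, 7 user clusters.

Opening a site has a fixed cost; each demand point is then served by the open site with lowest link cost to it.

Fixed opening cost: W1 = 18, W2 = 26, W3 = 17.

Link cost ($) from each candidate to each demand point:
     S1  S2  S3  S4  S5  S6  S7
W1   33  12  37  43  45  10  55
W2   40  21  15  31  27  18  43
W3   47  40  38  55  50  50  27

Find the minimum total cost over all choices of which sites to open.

215

Open {W1, W2}: assign each demand point to its cheapest open site.
  S1→W1 33, S2→W1 12, S3→W2 15, S4→W2 31, S5→W2 27, S6→W1 10, S7→W2 43
  link cost 171, fixed 44 → total 215.
Compare {W1, W2, W3}: link cost 155 + fixed 61 = 216.
Compare {W2}: link cost 195 + fixed 26 = 221.
Compare {W2, W3}: link cost 179 + fixed 43 = 222.
All other subsets cost ≥ 216. Minimum total cost: 215.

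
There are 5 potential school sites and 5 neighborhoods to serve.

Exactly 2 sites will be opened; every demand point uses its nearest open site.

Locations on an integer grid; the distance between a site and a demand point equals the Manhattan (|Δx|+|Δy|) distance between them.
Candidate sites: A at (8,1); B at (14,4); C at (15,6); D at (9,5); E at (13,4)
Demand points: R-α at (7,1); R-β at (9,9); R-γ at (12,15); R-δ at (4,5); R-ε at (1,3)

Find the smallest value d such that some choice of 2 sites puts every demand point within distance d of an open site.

Open {A, C}.
  Farthest demand point is R-γ at distance 12 (to C); all others are ≤ 12.
With {A, E} the worst case is 12.
With {C, D} the worst case is 12.
No size-2 selection achieves below 12.

12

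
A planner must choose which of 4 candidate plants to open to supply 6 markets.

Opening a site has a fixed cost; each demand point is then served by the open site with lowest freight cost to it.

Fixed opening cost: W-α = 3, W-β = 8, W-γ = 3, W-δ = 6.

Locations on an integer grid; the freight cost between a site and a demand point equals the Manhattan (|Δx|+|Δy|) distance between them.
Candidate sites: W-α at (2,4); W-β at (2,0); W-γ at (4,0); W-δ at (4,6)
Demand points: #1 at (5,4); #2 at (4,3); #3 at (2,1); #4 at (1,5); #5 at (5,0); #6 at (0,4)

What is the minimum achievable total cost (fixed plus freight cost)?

20

Open {W-α, W-γ}: assign each demand point to its cheapest open site.
  #1→W-α 3, #2→W-α 3, #3→W-α 3, #4→W-α 2, #5→W-γ 1, #6→W-α 2
  freight cost 14, fixed 6 → total 20.
Compare {W-α}: freight cost 20 + fixed 3 = 23.
Compare {W-α, W-β}: freight cost 14 + fixed 11 = 25.
Compare {W-α, W-β, W-γ}: freight cost 12 + fixed 14 = 26.
All other subsets cost ≥ 23. Minimum total cost: 20.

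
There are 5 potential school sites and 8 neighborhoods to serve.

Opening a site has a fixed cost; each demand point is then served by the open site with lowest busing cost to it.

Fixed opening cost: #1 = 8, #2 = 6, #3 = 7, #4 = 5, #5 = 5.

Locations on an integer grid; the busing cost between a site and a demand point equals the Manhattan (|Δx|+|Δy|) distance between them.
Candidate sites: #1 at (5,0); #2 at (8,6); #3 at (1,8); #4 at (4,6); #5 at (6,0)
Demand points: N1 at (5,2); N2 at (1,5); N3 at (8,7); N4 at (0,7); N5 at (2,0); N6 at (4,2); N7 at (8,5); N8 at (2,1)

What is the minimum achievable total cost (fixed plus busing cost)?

Open {#1, #2, #3}: assign each demand point to its cheapest open site.
  N1→#1 2, N2→#3 3, N3→#2 1, N4→#3 2, N5→#1 3, N6→#1 3, N7→#2 1, N8→#1 4
  busing cost 19, fixed 21 → total 40.
Compare {#2, #3, #5}: busing cost 23 + fixed 18 = 41.
Compare {#1, #2, #4}: busing cost 23 + fixed 19 = 42.
Compare {#2, #4, #5}: busing cost 27 + fixed 16 = 43.
All other subsets cost ≥ 41. Minimum total cost: 40.

40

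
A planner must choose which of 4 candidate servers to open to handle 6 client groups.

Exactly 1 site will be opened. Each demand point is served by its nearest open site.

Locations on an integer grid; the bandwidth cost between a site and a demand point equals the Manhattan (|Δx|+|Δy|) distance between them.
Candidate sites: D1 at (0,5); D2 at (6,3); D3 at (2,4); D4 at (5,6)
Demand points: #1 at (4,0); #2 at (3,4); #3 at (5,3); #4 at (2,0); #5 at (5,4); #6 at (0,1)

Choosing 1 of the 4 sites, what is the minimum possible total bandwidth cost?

Open {D3}.
  #1→D3 6, #2→D3 1, #3→D3 4, #4→D3 4, #5→D3 3, #6→D3 5  ⇒ total 23.
Compare {D2}: total 27.
Compare {D4}: total 35.
No size-1 selection does better; minimum is 23.

23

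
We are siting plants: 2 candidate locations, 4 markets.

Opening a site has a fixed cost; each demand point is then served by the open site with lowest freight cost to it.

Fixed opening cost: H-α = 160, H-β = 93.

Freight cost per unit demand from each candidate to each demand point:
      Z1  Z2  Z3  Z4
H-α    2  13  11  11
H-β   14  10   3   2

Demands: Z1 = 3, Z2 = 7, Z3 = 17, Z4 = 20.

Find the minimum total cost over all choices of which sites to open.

Open {H-β}: assign each demand point to its cheapest open site.
  Z1→H-β 3×14=42, Z2→H-β 7×10=70, Z3→H-β 17×3=51, Z4→H-β 20×2=40
  freight cost 203, fixed 93 → total 296.
Compare {H-α, H-β}: freight cost 167 + fixed 253 = 420.
Compare {H-α}: freight cost 504 + fixed 160 = 664.

296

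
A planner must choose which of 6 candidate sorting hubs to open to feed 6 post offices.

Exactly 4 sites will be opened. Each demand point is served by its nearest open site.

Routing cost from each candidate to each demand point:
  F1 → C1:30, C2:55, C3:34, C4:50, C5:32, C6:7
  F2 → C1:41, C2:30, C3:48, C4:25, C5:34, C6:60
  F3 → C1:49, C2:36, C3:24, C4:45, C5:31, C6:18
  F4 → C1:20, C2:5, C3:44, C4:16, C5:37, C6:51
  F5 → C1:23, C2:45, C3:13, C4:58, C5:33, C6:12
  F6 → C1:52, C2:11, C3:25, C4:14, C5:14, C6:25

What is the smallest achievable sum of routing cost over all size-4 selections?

Open {F1, F4, F5, F6}.
  C1→F4 20, C2→F4 5, C3→F5 13, C4→F6 14, C5→F6 14, C6→F1 7  ⇒ total 73.
Compare {F2, F4, F5, F6}: total 78.
Compare {F3, F4, F5, F6}: total 78.
No size-4 selection does better; minimum is 73.

73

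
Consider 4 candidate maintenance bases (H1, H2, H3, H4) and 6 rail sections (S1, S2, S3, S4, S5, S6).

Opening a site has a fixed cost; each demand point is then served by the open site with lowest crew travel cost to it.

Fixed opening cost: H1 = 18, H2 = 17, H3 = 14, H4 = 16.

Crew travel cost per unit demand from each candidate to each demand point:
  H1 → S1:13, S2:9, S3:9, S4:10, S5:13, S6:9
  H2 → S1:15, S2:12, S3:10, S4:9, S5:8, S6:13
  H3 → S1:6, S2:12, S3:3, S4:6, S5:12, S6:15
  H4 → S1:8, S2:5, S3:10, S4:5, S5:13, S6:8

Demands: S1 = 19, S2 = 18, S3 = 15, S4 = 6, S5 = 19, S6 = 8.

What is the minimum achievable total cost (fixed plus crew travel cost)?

542

Open {H2, H3, H4}: assign each demand point to its cheapest open site.
  S1→H3 19×6=114, S2→H4 18×5=90, S3→H3 15×3=45, S4→H4 6×5=30, S5→H2 19×8=152, S6→H4 8×8=64
  crew travel cost 495, fixed 47 → total 542.
Compare {H1, H2, H3, H4}: crew travel cost 495 + fixed 65 = 560.
Compare {H3, H4}: crew travel cost 571 + fixed 30 = 601.
Compare {H1, H3, H4}: crew travel cost 571 + fixed 48 = 619.
All other subsets cost ≥ 560. Minimum total cost: 542.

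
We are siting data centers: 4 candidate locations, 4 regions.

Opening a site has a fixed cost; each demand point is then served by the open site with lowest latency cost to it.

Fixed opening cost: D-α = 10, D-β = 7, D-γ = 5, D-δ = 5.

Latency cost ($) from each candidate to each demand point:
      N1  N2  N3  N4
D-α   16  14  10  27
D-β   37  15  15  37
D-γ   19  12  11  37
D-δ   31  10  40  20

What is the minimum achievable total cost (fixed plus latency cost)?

Open {D-γ, D-δ}: assign each demand point to its cheapest open site.
  N1→D-γ 19, N2→D-δ 10, N3→D-γ 11, N4→D-δ 20
  latency cost 60, fixed 10 → total 70.
Compare {D-α, D-δ}: latency cost 56 + fixed 15 = 71.
Compare {D-α, D-γ, D-δ}: latency cost 56 + fixed 20 = 76.
Compare {D-α}: latency cost 67 + fixed 10 = 77.
All other subsets cost ≥ 71. Minimum total cost: 70.

70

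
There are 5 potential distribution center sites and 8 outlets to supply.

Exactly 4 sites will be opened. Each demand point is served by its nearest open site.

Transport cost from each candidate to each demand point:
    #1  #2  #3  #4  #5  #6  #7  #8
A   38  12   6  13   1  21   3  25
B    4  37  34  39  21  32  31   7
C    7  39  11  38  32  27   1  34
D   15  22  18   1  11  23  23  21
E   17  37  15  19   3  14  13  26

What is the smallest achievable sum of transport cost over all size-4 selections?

48

Open {A, B, D, E}.
  #1→B 4, #2→A 12, #3→A 6, #4→D 1, #5→A 1, #6→E 14, #7→A 3, #8→B 7  ⇒ total 48.
Compare {A, B, C, D}: total 53.
Compare {A, B, C, E}: total 58.
No size-4 selection does better; minimum is 48.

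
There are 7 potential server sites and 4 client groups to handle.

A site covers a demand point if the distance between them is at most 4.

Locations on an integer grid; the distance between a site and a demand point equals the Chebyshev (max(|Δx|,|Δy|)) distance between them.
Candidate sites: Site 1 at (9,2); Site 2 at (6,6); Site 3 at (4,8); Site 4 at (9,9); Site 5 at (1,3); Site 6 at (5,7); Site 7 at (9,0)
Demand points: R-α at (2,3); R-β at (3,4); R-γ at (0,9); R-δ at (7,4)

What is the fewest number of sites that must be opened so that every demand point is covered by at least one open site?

Coverage sets (demand points within 4 of each site):
  Site 1: {R-δ}
  Site 2: {R-α, R-β, R-δ}
  Site 3: {R-β, R-γ, R-δ}
  Site 4: {}
  Site 5: {R-α, R-β}
  Site 6: {R-α, R-β, R-δ}
  Site 7: {R-δ}
No single site covers all 4 demand points.
But {Site 2, Site 3} covers everything, so the minimum is 2.

2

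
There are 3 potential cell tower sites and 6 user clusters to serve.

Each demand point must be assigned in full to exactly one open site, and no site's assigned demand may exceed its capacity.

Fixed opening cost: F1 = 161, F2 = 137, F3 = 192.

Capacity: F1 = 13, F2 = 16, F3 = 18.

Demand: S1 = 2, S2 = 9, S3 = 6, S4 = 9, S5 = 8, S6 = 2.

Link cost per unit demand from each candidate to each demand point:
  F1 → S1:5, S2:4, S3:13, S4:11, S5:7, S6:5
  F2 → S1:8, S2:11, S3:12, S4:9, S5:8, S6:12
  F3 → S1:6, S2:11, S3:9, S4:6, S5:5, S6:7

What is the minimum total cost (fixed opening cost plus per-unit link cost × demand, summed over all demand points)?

Open {F1, F2, F3}; cheapest assignment that respects the capacities:
  F1 (cap 13, load 13): S1, S2, S6 — cost 2×5 + 9×4 + 2×5 = 56
  F2 (cap 16, load 6): S3 — cost 6×12 = 72
  F3 (cap 18, load 17): S4, S5 — cost 9×6 + 8×5 = 94
  Shipping 222, fixed 490 → total 712.
  Any other capacity-feasible assignment to {F1, F2, F3} ships for at least 222.
Total demand is 36 and no other set of sites has combined capacity ≥ 36, so {F1, F2, F3} is the only feasible choice of open sites. Minimum: 712.

712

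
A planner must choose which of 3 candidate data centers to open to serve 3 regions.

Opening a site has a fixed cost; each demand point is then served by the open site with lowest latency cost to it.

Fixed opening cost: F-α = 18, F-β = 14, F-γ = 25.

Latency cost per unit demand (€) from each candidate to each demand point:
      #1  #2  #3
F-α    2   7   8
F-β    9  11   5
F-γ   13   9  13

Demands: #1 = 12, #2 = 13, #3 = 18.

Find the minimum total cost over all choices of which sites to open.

Open {F-α, F-β}: assign each demand point to its cheapest open site.
  #1→F-α 12×2=24, #2→F-α 13×7=91, #3→F-β 18×5=90
  latency cost 205, fixed 32 → total 237.
Compare {F-α, F-β, F-γ}: latency cost 205 + fixed 57 = 262.
Compare {F-α}: latency cost 259 + fixed 18 = 277.
Compare {F-α, F-γ}: latency cost 259 + fixed 43 = 302.
All other subsets cost ≥ 262. Minimum total cost: 237.

237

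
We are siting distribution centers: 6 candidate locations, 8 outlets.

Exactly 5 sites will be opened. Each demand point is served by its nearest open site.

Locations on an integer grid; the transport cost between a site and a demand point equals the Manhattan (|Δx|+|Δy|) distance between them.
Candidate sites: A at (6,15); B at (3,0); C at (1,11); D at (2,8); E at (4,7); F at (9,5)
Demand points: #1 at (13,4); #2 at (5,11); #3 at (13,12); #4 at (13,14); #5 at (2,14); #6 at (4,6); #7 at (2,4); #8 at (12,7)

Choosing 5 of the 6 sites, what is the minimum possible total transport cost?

41

Open {A, C, D, E, F}.
  #1→F 5, #2→C 4, #3→A 10, #4→A 8, #5→C 4, #6→E 1, #7→D 4, #8→F 5  ⇒ total 41.
Compare {A, B, C, E, F}: total 42.
Compare {A, B, D, E, F}: total 43.
No size-5 selection does better; minimum is 41.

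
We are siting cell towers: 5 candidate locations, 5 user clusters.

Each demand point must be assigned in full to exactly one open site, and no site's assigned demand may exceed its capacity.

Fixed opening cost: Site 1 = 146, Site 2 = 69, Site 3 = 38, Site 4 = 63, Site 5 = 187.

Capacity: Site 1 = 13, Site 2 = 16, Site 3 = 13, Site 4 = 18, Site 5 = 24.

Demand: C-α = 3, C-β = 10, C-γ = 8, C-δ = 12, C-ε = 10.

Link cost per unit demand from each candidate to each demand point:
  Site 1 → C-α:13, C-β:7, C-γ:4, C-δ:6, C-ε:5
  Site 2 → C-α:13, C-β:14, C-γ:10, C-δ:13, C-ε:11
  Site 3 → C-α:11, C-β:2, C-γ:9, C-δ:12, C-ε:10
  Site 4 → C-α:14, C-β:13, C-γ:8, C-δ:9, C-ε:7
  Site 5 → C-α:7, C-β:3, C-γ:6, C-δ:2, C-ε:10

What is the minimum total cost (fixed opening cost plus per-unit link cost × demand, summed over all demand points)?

Open {Site 3, Site 4, Site 5}; cheapest assignment that respects the capacities:
  Site 3 (cap 13, load 10): C-β — cost 10×2 = 20
  Site 4 (cap 18, load 10): C-ε — cost 10×7 = 70
  Site 5 (cap 24, load 23): C-α, C-γ, C-δ — cost 3×7 + 8×6 + 12×2 = 93
  Shipping 183, fixed 288 → total 471.
  Any other capacity-feasible assignment to {Site 3, Site 4, Site 5} ships for at least 183.
Compare {Site 1, Site 3, Site 4}: its best feasible assignment gives total 506.
Compare {Site 2, Site 3, Site 4}: its best feasible assignment gives total 513.
Every other set of open sites that can feasibly serve all demand totals ≥ 506 even under its best assignment. Minimum: 471.

471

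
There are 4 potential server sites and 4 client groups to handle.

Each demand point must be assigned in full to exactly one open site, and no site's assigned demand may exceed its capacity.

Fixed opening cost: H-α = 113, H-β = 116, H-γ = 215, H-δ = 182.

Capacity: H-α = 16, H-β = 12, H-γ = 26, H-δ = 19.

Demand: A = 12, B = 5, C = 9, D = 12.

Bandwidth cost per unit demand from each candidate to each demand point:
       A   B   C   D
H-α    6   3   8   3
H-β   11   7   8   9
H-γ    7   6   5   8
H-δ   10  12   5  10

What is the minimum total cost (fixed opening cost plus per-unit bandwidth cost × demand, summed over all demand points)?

523

Open {H-α, H-γ}; cheapest assignment that respects the capacities:
  H-α (cap 16, load 12): D — cost 12×3 = 36
  H-γ (cap 26, load 26): A, B, C — cost 12×7 + 5×6 + 9×5 = 159
  Shipping 195, fixed 328 → total 523.
  Any other capacity-feasible assignment to {H-α, H-γ} ships for at least 195.
Compare {H-β, H-γ}: its best feasible assignment gives total 598.
Compare {H-α, H-β, H-γ}: its best feasible assignment gives total 639.
Every other set of open sites that can feasibly serve all demand totals ≥ 598 even under its best assignment. Minimum: 523.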